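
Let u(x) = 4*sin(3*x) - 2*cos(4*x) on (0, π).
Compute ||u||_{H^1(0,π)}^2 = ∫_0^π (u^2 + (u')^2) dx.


||u||_{H^1(0,π)}^2 = 1632/7 + 114*π

u'(x) = 8*sin(4*x) + 12*cos(3*x).
Expand u² and (u')² and integrate term by term on (0, π), using: for integers n ≥ 1, ∫_0^π sin²(nx) dx = ∫_0^π cos²(nx) dx = π/2; for n ≠ n', ∫_0^π sin(nx)sin(n'x) dx = ∫_0^π cos(nx)cos(n'x) dx = 0; and by product-to-sum, ∫_0^π sin(nx)cos(n'x) dx = ½∫_0^π [sin((n+n')x) + sin((n−n')x)] dx, which is 0 when n+n' is even and 2n/(n²−n'²) when n+n' is odd (it need not vanish on (0, π)).
  u² squared terms: (-2)²·∫cos(4x)² dx = 4·π/2 = 2*π;  (4)²·∫sin(3x)² dx = 16·π/2 = 8*π.
  u² cross terms: 2·(-2)·(4)·∫cos(4x)·sin(3x) dx = -16·(-6/7) = 96/7.
  So ∫_0^π u² dx = 2*π + 8*π + 96/7 = 96/7 + 10*π.
  (u')² squared terms: (8)²·∫sin(4x)² dx = 64·π/2 = 32*π;  (12)²·∫cos(3x)² dx = 144·π/2 = 72*π.
  (u')² cross terms: 2·(8)·(12)·∫sin(4x)·cos(3x) dx = 192·(8/7) = 1536/7.
  So ∫_0^π (u')² dx = 32*π + 72*π + 1536/7 = 1536/7 + 104*π.
||u||_{H^1}^2 = (96/7 + 10*π) + (1536/7 + 104*π) = 1632/7 + 114*π.


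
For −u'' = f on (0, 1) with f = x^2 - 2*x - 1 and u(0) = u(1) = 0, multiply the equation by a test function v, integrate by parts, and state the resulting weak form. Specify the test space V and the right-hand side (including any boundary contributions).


V = H^1_0(0, 1) (so v(0) = v(1) = 0); weak form: ∫_0^1 u'v' dx = ∫_0^1 (x^2 - 2*x - 1) v dx for all v ∈ V.

Multiply both sides by a test function v and integrate from 0 to 1:
  ∫_0^1 −u''(x) v(x) dx = ∫_0^1 f(x) v(x) dx.
Integrate the LHS by parts once:
  ∫_0^1 −u'' v dx = −[u'(x) v(x)]_0^1 + ∫_0^1 u'(x) v'(x) dx.
Thus ∫_0^1 u'(x) v'(x) dx = ∫_0^1 f(x) v(x) dx + [u'(x) v(x)]_0^1.
Choose V so that boundary terms are either known or forced to vanish.
u is Dirichlet: u(0) = u(1) = 0. Let V = H^1_0(0, 1); then v(0) = v(1) = 0, and [u' v]_0^1 = 0.
Weak formulation: find u (satisfying any essential BC) such that ∫_0^1 u'(x) v'(x) dx = ∫_0^1 f v dx for all v ∈ V.
Substituting f(x) = x^2 - 2*x - 1, the right-hand side is ∫_0^1 (x^2 - 2*x - 1) v dx.


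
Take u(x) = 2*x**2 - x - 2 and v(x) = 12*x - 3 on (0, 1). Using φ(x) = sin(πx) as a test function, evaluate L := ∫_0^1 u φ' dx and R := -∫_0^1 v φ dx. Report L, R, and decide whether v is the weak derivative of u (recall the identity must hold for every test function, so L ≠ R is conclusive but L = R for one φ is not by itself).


LHS = -2/π, RHS = -6/π. No, v is not the weak derivative of u.

u(x) = 2*x**2 - x - 2, classical derivative u'(x) = 4*x - 1.
φ(x) = sin(πx), so φ'(x) = π*cos(π*x).
Note φ(0) = φ(1) = 0, so the boundary term u·φ vanishes.
LHS = ∫_0^1 u(x) φ'(x) dx = ∫_0^1 (2*π*x^2*cos(π*x) - π*x*cos(π*x) - 2*π*cos(π*x)) dx. Term by term:
  ∫_0^1 -2*π*cos(π*x) dx = 0;  ∫_0^1 -π*x*cos(π*x) dx = 2/π;  ∫_0^1 2*π*x^2*cos(π*x) dx = -4/π.
Sum: 0 + 2/π − 4/π = -2/π.
So LHS = -2/π.
∫_0^1 v(x) φ(x) dx = ∫_0^1 (12*x*sin(π*x) - 3*sin(π*x)) dx. Term by term:
  ∫_0^1 -3*sin(π*x) dx = -6/π;  ∫_0^1 12*x*sin(π*x) dx = 12/π.
Sum: -6/π + 12/π = 6/π.
So RHS = -∫_0^1 v(x) φ(x) dx = -6/π.
LHS − RHS = 4/π ≠ 0, so the identity fails.
(For a valid weak derivative the identity must hold for EVERY test function, in particular this one. The failure shows v is NOT the weak derivative of u.)
Correct weak derivative would be u'(x) = 4*x - 1.


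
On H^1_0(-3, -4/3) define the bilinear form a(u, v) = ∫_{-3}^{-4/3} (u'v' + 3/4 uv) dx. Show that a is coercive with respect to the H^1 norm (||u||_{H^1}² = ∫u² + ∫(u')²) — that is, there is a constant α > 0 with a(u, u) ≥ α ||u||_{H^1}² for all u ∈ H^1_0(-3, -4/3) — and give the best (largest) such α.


α = 3*(25 + 12*π^2)/(4*(25 + 9*π^2))

Coercivity of a(·,·) on H^1_0(-3, -4/3) means a(u, u) ≥ α ||u||_{H^1}² for every u ∈ H^1_0.
The interval has length L = 5/3, and Poincaré/coercivity depend only on L. Here a(u, u) = ∫(u')² + (3/4)·∫u².
Here 0 < c = 3/4 < 1. The condition a(u,u) ≥ α||u||_{H^1}² reads (1−α)∫(u')² ≥ (α−c)∫u². Any admissible α is ≤ 1 (rapidly oscillating u have ∫u²/∫(u')² → 0), and α = 1 would force 0 ≥ (1−c)∫u², impossible since c < 1; so 1−α > 0. By the sharp Poincaré inequality on H^1_0 of an interval of length L, ∫(u')² ≥ (π/L)²∫u² with equality for the first sine mode sin(π(x−x₀)/L) (x₀ the left endpoint), so the inequality holds for all u iff (1−α)(π/L)² ≥ α − c, i.e. α ≤ ((π/L)² + c)/((π/L)² + 1) = (1 + c(L/π)²)/(1 + (L/π)²). With (π/L)² = 9*π^2/25 and c = 3/4, the largest admissible constant is α = ((π/L)² + c)/((π/L)² + 1).
Simplifying, α = 3*(25 + 12*π^2)/(4*(25 + 9*π^2)).


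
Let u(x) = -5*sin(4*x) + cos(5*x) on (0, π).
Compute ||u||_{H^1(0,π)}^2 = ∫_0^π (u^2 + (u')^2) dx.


||u||_{H^1(0,π)}^2 = 2080/9 + 451*π/2

u'(x) = -5*sin(5*x) - 20*cos(4*x).
Expand u² and (u')² and integrate term by term on (0, π), using: for integers n ≥ 1, ∫_0^π sin²(nx) dx = ∫_0^π cos²(nx) dx = π/2; for n ≠ n', ∫_0^π sin(nx)sin(n'x) dx = ∫_0^π cos(nx)cos(n'x) dx = 0; and by product-to-sum, ∫_0^π sin(nx)cos(n'x) dx = ½∫_0^π [sin((n+n')x) + sin((n−n')x)] dx, which is 0 when n+n' is even and 2n/(n²−n'²) when n+n' is odd (it need not vanish on (0, π)).
  u² squared terms: (-5)²·∫sin(4x)² dx = 25·π/2 = 25*π/2;  (1)²·∫cos(5x)² dx = 1·π/2 = π/2.
  u² cross terms: 2·(-5)·(1)·∫sin(4x)·cos(5x) dx = -10·(-8/9) = 80/9.
  So ∫_0^π u² dx = 25*π/2 + π/2 + 80/9 = 80/9 + 13*π.
  (u')² squared terms: (-20)²·∫cos(4x)² dx = 400·π/2 = 200*π;  (-5)²·∫sin(5x)² dx = 25·π/2 = 25*π/2.
  (u')² cross terms: 2·(-20)·(-5)·∫cos(4x)·sin(5x) dx = 200·(10/9) = 2000/9.
  So ∫_0^π (u')² dx = 200*π + 25*π/2 + 2000/9 = 2000/9 + 425*π/2.
||u||_{H^1}^2 = (80/9 + 13*π) + (2000/9 + 425*π/2) = 2080/9 + 451*π/2.


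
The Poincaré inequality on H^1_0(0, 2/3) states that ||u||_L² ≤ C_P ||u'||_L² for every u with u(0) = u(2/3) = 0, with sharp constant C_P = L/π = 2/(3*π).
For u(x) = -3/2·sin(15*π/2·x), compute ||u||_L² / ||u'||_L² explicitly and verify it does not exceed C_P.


||u||_L² / ||u'||_L² = 2/(15*π) < C_P = 2/(3*π).

u(x) = -3/2·sin(15*π/2·x), so u'(x) = -45*π*cos(15*π*x/2)/4.
Writing u(x) = A·sin(kπx/L) with A = -3/2 and k = 5, use ∫_0^L sin²(kπx/L) dx = L/2 and ∫_0^L cos²(kπx/L) dx = L/2.
u² = 9/4·sin²(15*π/2·x) and (u')² = 2025*π^2/16·cos²(15*π/2·x), and each of sin², cos² integrates to L/2 = 1/3 over (0, 2/3).
∫_0^2/3 u² dx = 3/4, so ||u||_L² = sqrt(3)/2.
∫_0^2/3 (u')² dx = 675*π^2/16, so ||u'||_L² = 15*sqrt(3)*π/4.
Ratio ||u||_L² / ||u'||_L² = 2/(15*π).
Sharp Poincaré constant on H^1_0(0, 2/3) is C_P = L/π = 2/(3*π), achieved by sin(3*π/2·x).
This is the k = 5 harmonic; the ratio L/(kπ) is strictly less than C_P = L/π, consistent with the sharp inequality ||u||_L² ≤ C_P ||u'||_L².


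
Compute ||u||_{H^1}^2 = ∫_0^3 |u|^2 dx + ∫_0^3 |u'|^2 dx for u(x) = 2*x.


||u||_{H^1}^2 = 48

The H^1 norm (squared) on an interval (0, L) is
  ||u||_{H^1}^2 = ∫_0^L u(x)^2 dx + ∫_0^L u'(x)^2 dx.
Compute u'(x) = 2.
Then u(x)^2 = 4*x**2 and u'(x)^2 = 4.
Integrate each monomial from 0 to 3 using ∫_0^3 c·x^n dx = c·3^(n+1)/(n+1):
  ∫_0^3 u(x)^2 dx = ∫_0^3 (4*x^2) dx. Term by term:
    ∫_0^3 4*x^2 dx = 36.
  ∫_0^3 u'(x)^2 dx = ∫_0^3 (4) dx. Term by term:
    ∫_0^3 4 dx = 12.
Adding: ||u||_{H^1}^2 = 36 + 12 = 48.


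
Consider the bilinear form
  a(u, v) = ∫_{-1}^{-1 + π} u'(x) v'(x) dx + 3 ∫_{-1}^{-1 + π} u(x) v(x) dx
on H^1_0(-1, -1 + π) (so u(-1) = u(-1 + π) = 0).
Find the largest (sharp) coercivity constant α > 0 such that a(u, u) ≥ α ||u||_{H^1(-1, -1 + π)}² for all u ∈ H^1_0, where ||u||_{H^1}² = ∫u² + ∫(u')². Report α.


α = 1

Coercivity of a(·,·) on H^1_0(-1, -1 + π) means a(u, u) ≥ α ||u||_{H^1}² for every u ∈ H^1_0.
The interval has length L = π, and Poincaré/coercivity depend only on L. Here a(u, u) = ∫(u')² + (3)·∫u².
Here c = 3 ≥ 1, so a(u,u) = ∫(u')² + c∫u² ≥ ∫(u')² + ∫u² = ||u||_{H^1}², i.e. α = 1 works. No larger α is possible: a(u,u) ≥ α||u||_{H^1}² means (1−α)∫(u')² ≥ (α−c)∫u², and for the modes u_n = sin(nπ(x−x₀)/L) (x₀ the left endpoint) one has ∫u_n²/∫(u_n')² = (L/(nπ))² → 0, so a(u_n,u_n)/||u_n||_{H^1}² → 1. Hence the optimal constant is α = 1.
Therefore α = 1.


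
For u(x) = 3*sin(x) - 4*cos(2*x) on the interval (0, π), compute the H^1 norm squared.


||u||_{H^1(0,π)}^2 = 80 + 49*π

u'(x) = 8*sin(2*x) + 3*cos(x).
Expand u² and (u')² and integrate term by term on (0, π), using: for integers n ≥ 1, ∫_0^π sin²(nx) dx = ∫_0^π cos²(nx) dx = π/2; for n ≠ n', ∫_0^π sin(nx)sin(n'x) dx = ∫_0^π cos(nx)cos(n'x) dx = 0; and by product-to-sum, ∫_0^π sin(nx)cos(n'x) dx = ½∫_0^π [sin((n+n')x) + sin((n−n')x)] dx, which is 0 when n+n' is even and 2n/(n²−n'²) when n+n' is odd (it need not vanish on (0, π)).
  u² squared terms: (-4)²·∫cos(2x)² dx = 16·π/2 = 8*π;  (3)²·∫sin(x)² dx = 9·π/2 = 9*π/2.
  u² cross terms: 2·(-4)·(3)·∫cos(2x)·sin(x) dx = -24·(-2/3) = 16.
  So ∫_0^π u² dx = 8*π + 9*π/2 + 16 = 16 + 25*π/2.
  (u')² squared terms: (3)²·∫cos(x)² dx = 9·π/2 = 9*π/2;  (8)²·∫sin(2x)² dx = 64·π/2 = 32*π.
  (u')² cross terms: 2·(3)·(8)·∫cos(x)·sin(2x) dx = 48·(4/3) = 64.
  So ∫_0^π (u')² dx = 9*π/2 + 32*π + 64 = 64 + 73*π/2.
||u||_{H^1}^2 = (16 + 25*π/2) + (64 + 73*π/2) = 80 + 49*π.


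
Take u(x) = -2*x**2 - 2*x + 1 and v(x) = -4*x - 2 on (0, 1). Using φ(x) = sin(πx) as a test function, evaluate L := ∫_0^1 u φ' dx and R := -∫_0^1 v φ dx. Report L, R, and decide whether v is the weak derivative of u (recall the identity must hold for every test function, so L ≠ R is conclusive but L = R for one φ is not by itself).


LHS = 8/π, RHS = 8/π. Yes, v = u' weakly.

u(x) = -2*x**2 - 2*x + 1, classical derivative u'(x) = -4*x - 2.
φ(x) = sin(πx), so φ'(x) = π*cos(π*x).
Note φ(0) = φ(1) = 0, so the boundary term u·φ vanishes.
LHS = ∫_0^1 u(x) φ'(x) dx = ∫_0^1 (-2*π*x^2*cos(π*x) - 2*π*x*cos(π*x) + π*cos(π*x)) dx. Term by term:
  ∫_0^1 π*cos(π*x) dx = 0;  ∫_0^1 -2*π*x*cos(π*x) dx = 4/π;  ∫_0^1 -2*π*x^2*cos(π*x) dx = 4/π.
Sum: 0 + 4/π + 4/π = 8/π.
So LHS = 8/π.
∫_0^1 v(x) φ(x) dx = ∫_0^1 (-4*x*sin(π*x) - 2*sin(π*x)) dx. Term by term:
  ∫_0^1 -2*sin(π*x) dx = -4/π;  ∫_0^1 -4*x*sin(π*x) dx = -4/π.
Sum: -4/π − 4/π = -8/π.
So RHS = -∫_0^1 v(x) φ(x) dx = 8/π.
LHS = RHS, so the identity holds for this test φ.
Moreover u is smooth here and v(x) = u'(x) = -4*x - 2 pointwise, so the identity holds for every test function. Hence v is the weak derivative of u.


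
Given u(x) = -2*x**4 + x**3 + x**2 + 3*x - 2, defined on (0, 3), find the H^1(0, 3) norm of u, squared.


||u||_{H^1}^2 = 583917/35

The H^1 norm (squared) on an interval (0, L) is
  ||u||_{H^1}^2 = ∫_0^L u(x)^2 dx + ∫_0^L u'(x)^2 dx.
Compute u'(x) = -8*x**3 + 3*x**2 + 2*x + 3.
Then u(x)^2 = 4*x**8 - 4*x**7 - 3*x**6 - 10*x**5 + 15*x**4 + 2*x**3 + 5*x**2 - 12*x + 4 and u'(x)^2 = 64*x**6 - 48*x**5 - 23*x**4 - 36*x**3 + 22*x**2 + 12*x + 9.
Integrate each monomial from 0 to 3 using ∫_0^3 c·x^n dx = c·3^(n+1)/(n+1):
  ∫_0^3 u(x)^2 dx = ∫_0^3 (4*x^8 - 4*x^7 - 3*x^6 - 10*x^5 + 15*x^4 + 2*x^3 + 5*x^2 - 12*x + 4) dx. Term by term:
    ∫_0^3 4*x^8 dx = 8748;  ∫_0^3 -4*x^7 dx = -6561/2;  ∫_0^3 -3*x^6 dx = -6561/7;
    ∫_0^3 -10*x^5 dx = -1215;  ∫_0^3 15*x^4 dx = 729;  ∫_0^3 2*x^3 dx = 81/2;
    ∫_0^3 5*x^2 dx = 45;  ∫_0^3 -12*x dx = -54;  ∫_0^3 4 dx = 12.
  Sum: 8748 − 6561/2 − 6561/7 − 1215 + 729 + 81/2 + 45 − 54 + 12 = 28614/7.
  ∫_0^3 u'(x)^2 dx = ∫_0^3 (64*x^6 - 48*x^5 - 23*x^4 - 36*x^3 + 22*x^2 + 12*x + 9) dx. Term by term:
    ∫_0^3 64*x^6 dx = 139968/7;  ∫_0^3 -48*x^5 dx = -5832;  ∫_0^3 -23*x^4 dx = -5589/5;
    ∫_0^3 -36*x^3 dx = -729;  ∫_0^3 22*x^2 dx = 198;  ∫_0^3 12*x dx = 54;
    ∫_0^3 9 dx = 27.
  Sum: 139968/7 − 5832 − 5589/5 − 729 + 198 + 54 + 27 = 440847/35.
Adding: ||u||_{H^1}^2 = 28614/7 + 440847/35 = 583917/35.


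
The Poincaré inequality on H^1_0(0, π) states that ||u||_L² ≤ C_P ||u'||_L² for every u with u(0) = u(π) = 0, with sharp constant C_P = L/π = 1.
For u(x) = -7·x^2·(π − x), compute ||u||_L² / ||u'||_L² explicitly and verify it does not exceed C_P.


||u||_L² / ||u'||_L² = sqrt(14)*π/14 < C_P = 1.

u(x) = -7·x^2·(π − x), so u'(x) = 7*x*(3*x - 2*π).
u(x) = -7·x^2·(π − x) vanishes at x = 0 and x = π, so u ∈ H^1_0(0, π). Differentiate via the product rule and integrate the resulting polynomials term by term.
  ∫_0^π u² dx = ∫_0^π (49*x^6 - 98*π*x^5 + 49*π^2*x^4) dx. Term by term:
    ∫_0^π 49*x^6 dx = 7*π^7;  ∫_0^π -98*π*x^5 dx = -49*π^7/3;  ∫_0^π 49*π^2*x^4 dx = 49*π^7/5.
  Sum: 7*π^7 − 49*π^7/3 + 49*π^7/5 = 7*π^7/15.
  ∫_0^π (u')² dx = ∫_0^π (441*x^4 - 588*π*x^3 + 196*π^2*x^2) dx. Term by term:
    ∫_0^π 441*x^4 dx = 441*π^5/5;  ∫_0^π -588*π*x^3 dx = -147*π^5;  ∫_0^π 196*π^2*x^2 dx = 196*π^5/3.
  Sum: 441*π^5/5 − 147*π^5 + 196*π^5/3 = 98*π^5/15.
∫_0^π u² dx = 7*π^7/15, so ||u||_L² = sqrt(105)*π^(7/2)/15.
∫_0^π (u')² dx = 98*π^5/15, so ||u'||_L² = 7*sqrt(30)*π^(5/2)/15.
Ratio ||u||_L² / ||u'||_L² = sqrt(14)*π/14.
Sharp Poincaré constant on H^1_0(0, π) is C_P = L/π = 1, achieved by sin(x).
A polynomial bump cannot attain the sharp Poincaré constant (only the first sine eigenfunction does), so the ratio is strictly less than C_P, consistent with ||u||_L² ≤ C_P ||u'||_L².


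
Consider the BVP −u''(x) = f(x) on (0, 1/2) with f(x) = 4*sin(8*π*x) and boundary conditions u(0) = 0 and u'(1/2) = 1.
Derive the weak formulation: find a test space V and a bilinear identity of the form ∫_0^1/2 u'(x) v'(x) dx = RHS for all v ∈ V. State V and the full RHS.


V = {v ∈ H^1(0, 1/2) : v(0) = 0} (test functions vanish at x = 0 where u is specified); weak form: ∫_0^1/2 u'v' dx = ∫_0^1/2 (4*sin(8*π*x)) v dx + v(1/2) for all v ∈ V.

Multiply both sides by a test function v and integrate from 0 to 1/2:
  ∫_0^1/2 −u''(x) v(x) dx = ∫_0^1/2 f(x) v(x) dx.
Integrate the LHS by parts once:
  ∫_0^1/2 −u'' v dx = −[u'(x) v(x)]_0^1/2 + ∫_0^1/2 u'(x) v'(x) dx.
Thus ∫_0^1/2 u'(x) v'(x) dx = ∫_0^1/2 f(x) v(x) dx + [u'(x) v(x)]_0^1/2.
Choose V so that boundary terms are either known or forced to vanish.
Mixed BC: u(0) = 0 (Dirichlet) and u'(1/2) = 1 (Neumann). Define V = {v ∈ H^1(0, 1/2) : v(0) = 0}. Then [u' v]_0^1/2 = u'(1/2)·v(1/2) − u'(0)·0 = v(1/2).
Weak formulation: find u (satisfying any essential BC) such that ∫_0^1/2 u'(x) v'(x) dx = ∫_0^1/2 f v dx + v(1/2) for all v ∈ V (Dirichlet at 0 absorbed into V; Neumann datum at x = 1/2 contributes the boundary term).
Substituting f(x) = 4*sin(8*π*x), the right-hand side is ∫_0^1/2 (4*sin(8*π*x)) v dx + v(1/2).


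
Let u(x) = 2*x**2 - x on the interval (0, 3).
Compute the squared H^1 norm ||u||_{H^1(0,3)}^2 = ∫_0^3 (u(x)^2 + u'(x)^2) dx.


||u||_{H^1}^2 = 1167/5

The H^1 norm (squared) on an interval (0, L) is
  ||u||_{H^1}^2 = ∫_0^L u(x)^2 dx + ∫_0^L u'(x)^2 dx.
Compute u'(x) = 4*x - 1.
Then u(x)^2 = 4*x**4 - 4*x**3 + x**2 and u'(x)^2 = 16*x**2 - 8*x + 1.
Integrate each monomial from 0 to 3 using ∫_0^3 c·x^n dx = c·3^(n+1)/(n+1):
  ∫_0^3 u(x)^2 dx = ∫_0^3 (4*x^4 - 4*x^3 + x^2) dx. Term by term:
    ∫_0^3 4*x^4 dx = 972/5;  ∫_0^3 -4*x^3 dx = -81;  ∫_0^3 x^2 dx = 9.
  Sum: 972/5 − 81 + 9 = 612/5.
  ∫_0^3 u'(x)^2 dx = ∫_0^3 (16*x^2 - 8*x + 1) dx. Term by term:
    ∫_0^3 16*x^2 dx = 144;  ∫_0^3 -8*x dx = -36;  ∫_0^3 1 dx = 3.
  Sum: 144 − 36 + 3 = 111.
Adding: ||u||_{H^1}^2 = 612/5 + 111 = 1167/5.


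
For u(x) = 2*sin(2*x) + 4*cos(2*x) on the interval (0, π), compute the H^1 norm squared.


||u||_{H^1(0,π)}^2 = 50*π

u'(x) = -8*sin(2*x) + 4*cos(2*x).
Expand u² and (u')² and integrate term by term on (0, π), using: for integers n ≥ 1, ∫_0^π sin²(nx) dx = ∫_0^π cos²(nx) dx = π/2; for n ≠ n', ∫_0^π sin(nx)sin(n'x) dx = ∫_0^π cos(nx)cos(n'x) dx = 0; and by product-to-sum, ∫_0^π sin(nx)cos(n'x) dx = ½∫_0^π [sin((n+n')x) + sin((n−n')x)] dx, which is 0 when n+n' is even and 2n/(n²−n'²) when n+n' is odd (it need not vanish on (0, π)).
  u² squared terms: (2)²·∫sin(2x)² dx = 4·π/2 = 2*π;  (4)²·∫cos(2x)² dx = 16·π/2 = 8*π.
  u² cross terms: 2·(2)·(4)·∫sin(2x)·cos(2x) dx = 16·(0) = 0.
  So ∫_0^π u² dx = 2*π + 8*π + 0 = 10*π.
  (u')² squared terms: (-8)²·∫sin(2x)² dx = 64·π/2 = 32*π;  (4)²·∫cos(2x)² dx = 16·π/2 = 8*π.
  (u')² cross terms: 2·(-8)·(4)·∫sin(2x)·cos(2x) dx = -64·(0) = 0.
  So ∫_0^π (u')² dx = 32*π + 8*π + 0 = 40*π.
||u||_{H^1}^2 = (10*π) + (40*π) = 50*π.


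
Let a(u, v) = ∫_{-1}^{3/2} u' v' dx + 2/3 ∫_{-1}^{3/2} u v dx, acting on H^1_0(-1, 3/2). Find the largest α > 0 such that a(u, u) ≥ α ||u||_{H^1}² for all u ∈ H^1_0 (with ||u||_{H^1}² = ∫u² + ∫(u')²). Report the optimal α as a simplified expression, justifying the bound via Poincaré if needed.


α = 2*(25 + 6*π^2)/(3*(25 + 4*π^2))

Coercivity of a(·,·) on H^1_0(-1, 3/2) means a(u, u) ≥ α ||u||_{H^1}² for every u ∈ H^1_0.
The interval has length L = 5/2, and Poincaré/coercivity depend only on L. Here a(u, u) = ∫(u')² + (2/3)·∫u².
Here 0 < c = 2/3 < 1. The condition a(u,u) ≥ α||u||_{H^1}² reads (1−α)∫(u')² ≥ (α−c)∫u². Any admissible α is ≤ 1 (rapidly oscillating u have ∫u²/∫(u')² → 0), and α = 1 would force 0 ≥ (1−c)∫u², impossible since c < 1; so 1−α > 0. By the sharp Poincaré inequality on H^1_0 of an interval of length L, ∫(u')² ≥ (π/L)²∫u² with equality for the first sine mode sin(π(x−x₀)/L) (x₀ the left endpoint), so the inequality holds for all u iff (1−α)(π/L)² ≥ α − c, i.e. α ≤ ((π/L)² + c)/((π/L)² + 1) = (1 + c(L/π)²)/(1 + (L/π)²). With (π/L)² = 4*π^2/25 and c = 2/3, the largest admissible constant is α = ((π/L)² + c)/((π/L)² + 1).
Simplifying, α = 2*(25 + 6*π^2)/(3*(25 + 4*π^2)).


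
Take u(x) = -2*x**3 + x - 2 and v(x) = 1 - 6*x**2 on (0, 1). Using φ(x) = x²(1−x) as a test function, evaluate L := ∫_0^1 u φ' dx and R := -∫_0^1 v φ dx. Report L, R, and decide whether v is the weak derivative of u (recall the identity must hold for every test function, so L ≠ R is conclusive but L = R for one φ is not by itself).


LHS = 7/60, RHS = 7/60. Yes, v = u' weakly.

u(x) = -2*x**3 + x - 2, classical derivative u'(x) = 1 - 6*x**2.
φ(x) = x²(1−x), so φ'(x) = x*(2 - 3*x).
Note φ(0) = φ(1) = 0, so the boundary term u·φ vanishes.
LHS = ∫_0^1 u(x) φ'(x) dx = ∫_0^1 (6*x^5 - 4*x^4 - 3*x^3 + 8*x^2 - 4*x) dx. Term by term:
  ∫_0^1 6*x^5 dx = 1;  ∫_0^1 -4*x^4 dx = -4/5;  ∫_0^1 -3*x^3 dx = -3/4;
  ∫_0^1 8*x^2 dx = 8/3;  ∫_0^1 -4*x dx = -2.
Sum: 1 − 4/5 − 3/4 + 8/3 − 2 = 7/60.
So LHS = 7/60.
∫_0^1 v(x) φ(x) dx = ∫_0^1 (6*x^5 - 6*x^4 - x^3 + x^2) dx. Term by term:
  ∫_0^1 6*x^5 dx = 1;  ∫_0^1 -6*x^4 dx = -6/5;  ∫_0^1 -x^3 dx = -1/4;
  ∫_0^1 x^2 dx = 1/3.
Sum: 1 − 6/5 − 1/4 + 1/3 = -7/60.
So RHS = -∫_0^1 v(x) φ(x) dx = 7/60.
LHS = RHS, so the identity holds for this test φ.
Moreover u is smooth here and v(x) = u'(x) = 1 - 6*x**2 pointwise, so the identity holds for every test function. Hence v is the weak derivative of u.


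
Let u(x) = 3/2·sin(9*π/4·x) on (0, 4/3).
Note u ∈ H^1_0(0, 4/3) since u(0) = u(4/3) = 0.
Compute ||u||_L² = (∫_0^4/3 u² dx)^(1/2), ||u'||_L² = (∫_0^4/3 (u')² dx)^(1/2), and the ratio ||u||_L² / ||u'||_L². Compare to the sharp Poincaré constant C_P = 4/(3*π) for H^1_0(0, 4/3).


||u||_L² / ||u'||_L² = 4/(9*π) < C_P = 4/(3*π).

u(x) = 3/2·sin(9*π/4·x), so u'(x) = 27*π*cos(9*π*x/4)/8.
Writing u(x) = A·sin(kπx/L) with A = 3/2 and k = 3, use ∫_0^L sin²(kπx/L) dx = L/2 and ∫_0^L cos²(kπx/L) dx = L/2.
u² = 9/4·sin²(9*π/4·x) and (u')² = 729*π^2/64·cos²(9*π/4·x), and each of sin², cos² integrates to L/2 = 2/3 over (0, 4/3).
∫_0^4/3 u² dx = 3/2, so ||u||_L² = sqrt(6)/2.
∫_0^4/3 (u')² dx = 243*π^2/32, so ||u'||_L² = 9*sqrt(6)*π/8.
Ratio ||u||_L² / ||u'||_L² = 4/(9*π).
Sharp Poincaré constant on H^1_0(0, 4/3) is C_P = L/π = 4/(3*π), achieved by sin(3*π/4·x).
This is the k = 3 harmonic; the ratio L/(kπ) is strictly less than C_P = L/π, consistent with the sharp inequality ||u||_L² ≤ C_P ||u'||_L².


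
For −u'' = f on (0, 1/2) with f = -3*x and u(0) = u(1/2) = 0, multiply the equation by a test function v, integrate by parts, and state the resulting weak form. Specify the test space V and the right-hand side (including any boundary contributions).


V = H^1_0(0, 1/2) (so v(0) = v(1/2) = 0); weak form: ∫_0^1/2 u'v' dx = ∫_0^1/2 (-3*x) v dx for all v ∈ V.

Multiply both sides by a test function v and integrate from 0 to 1/2:
  ∫_0^1/2 −u''(x) v(x) dx = ∫_0^1/2 f(x) v(x) dx.
Integrate the LHS by parts once:
  ∫_0^1/2 −u'' v dx = −[u'(x) v(x)]_0^1/2 + ∫_0^1/2 u'(x) v'(x) dx.
Thus ∫_0^1/2 u'(x) v'(x) dx = ∫_0^1/2 f(x) v(x) dx + [u'(x) v(x)]_0^1/2.
Choose V so that boundary terms are either known or forced to vanish.
u is Dirichlet: u(0) = u(1/2) = 0. Let V = H^1_0(0, 1/2); then v(0) = v(1/2) = 0, and [u' v]_0^1/2 = 0.
Weak formulation: find u (satisfying any essential BC) such that ∫_0^1/2 u'(x) v'(x) dx = ∫_0^1/2 f v dx for all v ∈ V.
Substituting f(x) = -3*x, the right-hand side is ∫_0^1/2 (-3*x) v dx.


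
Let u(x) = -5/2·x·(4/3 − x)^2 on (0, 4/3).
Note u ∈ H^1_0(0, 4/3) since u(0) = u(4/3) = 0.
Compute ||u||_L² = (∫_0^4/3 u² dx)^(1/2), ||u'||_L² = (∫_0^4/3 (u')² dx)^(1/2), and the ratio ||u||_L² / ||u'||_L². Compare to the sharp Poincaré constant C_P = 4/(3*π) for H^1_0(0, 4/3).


||u||_L² / ||u'||_L² = 2*sqrt(14)/21 < C_P = 4/(3*π).

u(x) = -5/2·x·(4/3 − x)^2, so u'(x) = -15*x^2/2 + 40*x/3 - 40/9.
u(x) = -5/2·x·(4/3 − x)^2 vanishes at x = 0 and x = 4/3, so u ∈ H^1_0(0, 4/3). Differentiate via the product rule and integrate the resulting polynomials term by term.
  ∫_0^4/3 u² dx = ∫_0^4/3 (25*x^6/4 - 100*x^5/3 + 200*x^4/3 - 1600*x^3/27 + 1600*x^2/81) dx. Term by term:
    ∫_0^4/3 25*x^6/4 dx = 102400/15309;  ∫_0^4/3 -100*x^5/3 dx = -204800/6561;  ∫_0^4/3 200*x^4/3 dx = 40960/729;
    ∫_0^4/3 -1600*x^3/27 dx = -102400/2187;  ∫_0^4/3 1600*x^2/81 dx = 102400/6561.
  Sum: 102400/15309 − 204800/6561 + 40960/729 − 102400/2187 + 102400/6561 = 20480/45927.
  ∫_0^4/3 (u')² dx = ∫_0^4/3 (225*x^4/4 - 200*x^3 + 2200*x^2/9 - 3200*x/27 + 1600/81) dx. Term by term:
    ∫_0^4/3 225*x^4/4 dx = 1280/27;  ∫_0^4/3 -200*x^3 dx = -12800/81;  ∫_0^4/3 2200*x^2/9 dx = 140800/729;
    ∫_0^4/3 -3200*x/27 dx = -25600/243;  ∫_0^4/3 1600/81 dx = 6400/243.
  Sum: 1280/27 − 12800/81 + 140800/729 − 25600/243 + 6400/243 = 2560/729.
∫_0^4/3 u² dx = 20480/45927, so ||u||_L² = 64*sqrt(35)/567.
∫_0^4/3 (u')² dx = 2560/729, so ||u'||_L² = 16*sqrt(10)/27.
Ratio ||u||_L² / ||u'||_L² = 2*sqrt(14)/21.
Sharp Poincaré constant on H^1_0(0, 4/3) is C_P = L/π = 4/(3*π), achieved by sin(3*π/4·x).
A polynomial bump cannot attain the sharp Poincaré constant (only the first sine eigenfunction does), so the ratio is strictly less than C_P, consistent with ||u||_L² ≤ C_P ||u'||_L².


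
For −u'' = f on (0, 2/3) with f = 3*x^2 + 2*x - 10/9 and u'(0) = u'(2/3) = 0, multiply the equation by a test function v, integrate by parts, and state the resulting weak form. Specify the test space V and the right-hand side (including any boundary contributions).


V = H^1(0, 2/3) (no boundary constraint on v; u is determined up to an additive constant); weak form: ∫_0^2/3 u'v' dx = ∫_0^2/3 (3*x^2 + 2*x - 10/9) v dx for all v ∈ V.

Multiply both sides by a test function v and integrate from 0 to 2/3:
  ∫_0^2/3 −u''(x) v(x) dx = ∫_0^2/3 f(x) v(x) dx.
Integrate the LHS by parts once:
  ∫_0^2/3 −u'' v dx = −[u'(x) v(x)]_0^2/3 + ∫_0^2/3 u'(x) v'(x) dx.
Thus ∫_0^2/3 u'(x) v'(x) dx = ∫_0^2/3 f(x) v(x) dx + [u'(x) v(x)]_0^2/3.
Choose V so that boundary terms are either known or forced to vanish.
u has homogeneous Neumann: u'(0) = u'(2/3) = 0. So [u' v]_0^2/3 = 0·v(2/3) − 0·v(0) = 0 for any v; take V = H^1(0, 2/3).
Weak formulation: find u (satisfying any essential BC) such that ∫_0^2/3 u'(x) v'(x) dx = ∫_0^2/3 f v dx for all v ∈ V (homogeneous Neumann, so boundary terms vanish).
Substituting f(x) = 3*x^2 + 2*x - 10/9, the right-hand side is ∫_0^2/3 (3*x^2 + 2*x - 10/9) v dx.
Compatibility check (pure Neumann): taking v ≡ 1 ∈ V gives 0 = ∫_0^2/3 f dx + (0) − (0), i.e. ∫_0^2/3 f dx must equal u'(0) − u'(2/3) = 0. Indeed ∫_0^2/3 (3*x^2 + 2*x - 10/9) dx = 0, so the data are compatible. The solution is then unique only up to an additive constant (fix it e.g. by requiring ∫_0^2/3 u dx = 0).


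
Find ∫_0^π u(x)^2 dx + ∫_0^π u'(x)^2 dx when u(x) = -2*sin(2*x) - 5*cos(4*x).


||u||_{H^1(0,π)}^2 = 445*π/2

u'(x) = 20*sin(4*x) - 4*cos(2*x).
Expand u² and (u')² and integrate term by term on (0, π), using: for integers n ≥ 1, ∫_0^π sin²(nx) dx = ∫_0^π cos²(nx) dx = π/2; for n ≠ n', ∫_0^π sin(nx)sin(n'x) dx = ∫_0^π cos(nx)cos(n'x) dx = 0; and by product-to-sum, ∫_0^π sin(nx)cos(n'x) dx = ½∫_0^π [sin((n+n')x) + sin((n−n')x)] dx, which is 0 when n+n' is even and 2n/(n²−n'²) when n+n' is odd (it need not vanish on (0, π)).
  u² squared terms: (-5)²·∫cos(4x)² dx = 25·π/2 = 25*π/2;  (-2)²·∫sin(2x)² dx = 4·π/2 = 2*π.
  u² cross terms: 2·(-5)·(-2)·∫cos(4x)·sin(2x) dx = 20·(0) = 0.
  So ∫_0^π u² dx = 25*π/2 + 2*π + 0 = 29*π/2.
  (u')² squared terms: (-4)²·∫cos(2x)² dx = 16·π/2 = 8*π;  (20)²·∫sin(4x)² dx = 400·π/2 = 200*π.
  (u')² cross terms: 2·(-4)·(20)·∫cos(2x)·sin(4x) dx = -160·(0) = 0.
  So ∫_0^π (u')² dx = 8*π + 200*π + 0 = 208*π.
||u||_{H^1}^2 = (29*π/2) + (208*π) = 445*π/2.


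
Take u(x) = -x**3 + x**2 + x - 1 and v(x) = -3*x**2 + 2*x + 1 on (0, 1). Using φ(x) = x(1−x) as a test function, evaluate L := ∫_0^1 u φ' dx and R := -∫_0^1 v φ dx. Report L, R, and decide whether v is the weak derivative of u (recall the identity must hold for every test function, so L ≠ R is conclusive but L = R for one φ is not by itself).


LHS = -11/60, RHS = -11/60. Yes, v = u' weakly.

u(x) = -x**3 + x**2 + x - 1, classical derivative u'(x) = -3*x**2 + 2*x + 1.
φ(x) = x(1−x), so φ'(x) = 1 - 2*x.
Note φ(0) = φ(1) = 0, so the boundary term u·φ vanishes.
LHS = ∫_0^1 u(x) φ'(x) dx = ∫_0^1 (2*x^4 - 3*x^3 - x^2 + 3*x - 1) dx. Term by term:
  ∫_0^1 2*x^4 dx = 2/5;  ∫_0^1 -3*x^3 dx = -3/4;  ∫_0^1 -x^2 dx = -1/3;
  ∫_0^1 3*x dx = 3/2;  ∫_0^1 -1 dx = -1.
Sum: 2/5 − 3/4 − 1/3 + 3/2 − 1 = -11/60.
So LHS = -11/60.
∫_0^1 v(x) φ(x) dx = ∫_0^1 (3*x^4 - 5*x^3 + x^2 + x) dx. Term by term:
  ∫_0^1 3*x^4 dx = 3/5;  ∫_0^1 -5*x^3 dx = -5/4;  ∫_0^1 x^2 dx = 1/3;
  ∫_0^1 x dx = 1/2.
Sum: 3/5 − 5/4 + 1/3 + 1/2 = 11/60.
So RHS = -∫_0^1 v(x) φ(x) dx = -11/60.
LHS = RHS, so the identity holds for this test φ.
Moreover u is smooth here and v(x) = u'(x) = -3*x**2 + 2*x + 1 pointwise, so the identity holds for every test function. Hence v is the weak derivative of u.


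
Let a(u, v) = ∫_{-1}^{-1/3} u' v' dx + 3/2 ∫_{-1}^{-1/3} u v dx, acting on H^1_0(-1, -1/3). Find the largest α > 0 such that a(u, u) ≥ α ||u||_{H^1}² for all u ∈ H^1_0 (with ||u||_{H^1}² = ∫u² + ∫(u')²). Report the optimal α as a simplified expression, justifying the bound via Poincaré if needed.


α = 1

Coercivity of a(·,·) on H^1_0(-1, -1/3) means a(u, u) ≥ α ||u||_{H^1}² for every u ∈ H^1_0.
The interval has length L = 2/3, and Poincaré/coercivity depend only on L. Here a(u, u) = ∫(u')² + (3/2)·∫u².
Here c = 3/2 ≥ 1, so a(u,u) = ∫(u')² + c∫u² ≥ ∫(u')² + ∫u² = ||u||_{H^1}², i.e. α = 1 works. No larger α is possible: a(u,u) ≥ α||u||_{H^1}² means (1−α)∫(u')² ≥ (α−c)∫u², and for the modes u_n = sin(nπ(x−x₀)/L) (x₀ the left endpoint) one has ∫u_n²/∫(u_n')² = (L/(nπ))² → 0, so a(u_n,u_n)/||u_n||_{H^1}² → 1. Hence the optimal constant is α = 1.
Therefore α = 1.


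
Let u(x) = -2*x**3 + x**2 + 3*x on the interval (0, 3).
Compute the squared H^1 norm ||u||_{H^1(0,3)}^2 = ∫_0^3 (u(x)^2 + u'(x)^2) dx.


||u||_{H^1}^2 = 20835/14

The H^1 norm (squared) on an interval (0, L) is
  ||u||_{H^1}^2 = ∫_0^L u(x)^2 dx + ∫_0^L u'(x)^2 dx.
Compute u'(x) = -6*x**2 + 2*x + 3.
Then u(x)^2 = 4*x**6 - 4*x**5 - 11*x**4 + 6*x**3 + 9*x**2 and u'(x)^2 = 36*x**4 - 24*x**3 - 32*x**2 + 12*x + 9.
Integrate each monomial from 0 to 3 using ∫_0^3 c·x^n dx = c·3^(n+1)/(n+1):
  ∫_0^3 u(x)^2 dx = ∫_0^3 (4*x^6 - 4*x^5 - 11*x^4 + 6*x^3 + 9*x^2) dx. Term by term:
    ∫_0^3 4*x^6 dx = 8748/7;  ∫_0^3 -4*x^5 dx = -486;  ∫_0^3 -11*x^4 dx = -2673/5;
    ∫_0^3 6*x^3 dx = 243/2;  ∫_0^3 9*x^2 dx = 81.
  Sum: 8748/7 − 486 − 2673/5 + 243/2 + 81 = 30213/70.
  ∫_0^3 u'(x)^2 dx = ∫_0^3 (36*x^4 - 24*x^3 - 32*x^2 + 12*x + 9) dx. Term by term:
    ∫_0^3 36*x^4 dx = 8748/5;  ∫_0^3 -24*x^3 dx = -486;  ∫_0^3 -32*x^2 dx = -288;
    ∫_0^3 12*x dx = 54;  ∫_0^3 9 dx = 27.
  Sum: 8748/5 − 486 − 288 + 54 + 27 = 5283/5.
Adding: ||u||_{H^1}^2 = 30213/70 + 5283/5 = 20835/14.


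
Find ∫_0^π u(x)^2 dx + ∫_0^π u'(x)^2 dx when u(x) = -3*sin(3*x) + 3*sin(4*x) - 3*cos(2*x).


||u||_{H^1(0,π)}^2 = 108 + 144*π

u'(x) = 6*sin(2*x) - 9*cos(3*x) + 12*cos(4*x).
Expand u² and (u')² and integrate term by term on (0, π), using: for integers n ≥ 1, ∫_0^π sin²(nx) dx = ∫_0^π cos²(nx) dx = π/2; for n ≠ n', ∫_0^π sin(nx)sin(n'x) dx = ∫_0^π cos(nx)cos(n'x) dx = 0; and by product-to-sum, ∫_0^π sin(nx)cos(n'x) dx = ½∫_0^π [sin((n+n')x) + sin((n−n')x)] dx, which is 0 when n+n' is even and 2n/(n²−n'²) when n+n' is odd (it need not vanish on (0, π)).
  u² squared terms: (-3)²·∫cos(2x)² dx = 9·π/2 = 9*π/2;  (-3)²·∫sin(3x)² dx = 9·π/2 = 9*π/2;  (3)²·∫sin(4x)² dx = 9·π/2 = 9*π/2.
  u² cross terms: 2·(-3)·(-3)·∫cos(2x)·sin(3x) dx = 18·(6/5) = 108/5;  2·(-3)·(3)·∫cos(2x)·sin(4x) dx = -18·(0) = 0;  2·(-3)·(3)·∫sin(3x)·sin(4x) dx = -18·(0) = 0.
  So ∫_0^π u² dx = 9*π/2 + 9*π/2 + 9*π/2 + 108/5 + 0 + 0 = 108/5 + 27*π/2.
  (u')² squared terms: (-9)²·∫cos(3x)² dx = 81·π/2 = 81*π/2;  (6)²·∫sin(2x)² dx = 36·π/2 = 18*π;  (12)²·∫cos(4x)² dx = 144·π/2 = 72*π.
  (u')² cross terms: 2·(-9)·(6)·∫cos(3x)·sin(2x) dx = -108·(-4/5) = 432/5;  2·(-9)·(12)·∫cos(3x)·cos(4x) dx = -216·(0) = 0;  2·(6)·(12)·∫sin(2x)·cos(4x) dx = 144·(0) = 0.
  So ∫_0^π (u')² dx = 81*π/2 + 18*π + 72*π + 432/5 + 0 + 0 = 432/5 + 261*π/2.
||u||_{H^1}^2 = (108/5 + 27*π/2) + (432/5 + 261*π/2) = 108 + 144*π.


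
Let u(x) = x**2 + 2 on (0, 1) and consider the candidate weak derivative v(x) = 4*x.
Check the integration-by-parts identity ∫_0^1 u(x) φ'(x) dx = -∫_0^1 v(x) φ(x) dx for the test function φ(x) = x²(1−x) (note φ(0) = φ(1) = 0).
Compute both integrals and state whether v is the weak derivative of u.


LHS = -1/10, RHS = -1/5. No, v is not the weak derivative of u.

u(x) = x**2 + 2, classical derivative u'(x) = 2*x.
φ(x) = x²(1−x), so φ'(x) = x*(2 - 3*x).
Note φ(0) = φ(1) = 0, so the boundary term u·φ vanishes.
LHS = ∫_0^1 u(x) φ'(x) dx = ∫_0^1 (-3*x^4 + 2*x^3 - 6*x^2 + 4*x) dx. Term by term:
  ∫_0^1 -3*x^4 dx = -3/5;  ∫_0^1 2*x^3 dx = 1/2;  ∫_0^1 -6*x^2 dx = -2;
  ∫_0^1 4*x dx = 2.
Sum: -3/5 + 1/2 − 2 + 2 = -1/10.
So LHS = -1/10.
∫_0^1 v(x) φ(x) dx = ∫_0^1 (-4*x^4 + 4*x^3) dx. Term by term:
  ∫_0^1 -4*x^4 dx = -4/5;  ∫_0^1 4*x^3 dx = 1.
Sum: -4/5 + 1 = 1/5.
So RHS = -∫_0^1 v(x) φ(x) dx = -1/5.
LHS − RHS = 1/10 ≠ 0, so the identity fails.
(For a valid weak derivative the identity must hold for EVERY test function, in particular this one. The failure shows v is NOT the weak derivative of u.)
Correct weak derivative would be u'(x) = 2*x.


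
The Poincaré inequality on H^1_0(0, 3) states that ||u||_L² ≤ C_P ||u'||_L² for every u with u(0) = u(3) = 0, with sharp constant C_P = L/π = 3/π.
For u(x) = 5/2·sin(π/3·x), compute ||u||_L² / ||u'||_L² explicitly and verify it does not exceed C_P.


||u||_L² / ||u'||_L² = 3/π = C_P.

u(x) = 5/2·sin(π/3·x), so u'(x) = 5*π*cos(π*x/3)/6.
Writing u(x) = A·sin(kπx/L) with A = 5/2 and k = 1, use ∫_0^L sin²(kπx/L) dx = L/2 and ∫_0^L cos²(kπx/L) dx = L/2.
u² = 25/4·sin²(π/3·x) and (u')² = 25*π^2/36·cos²(π/3·x), and each of sin², cos² integrates to L/2 = 3/2 over (0, 3).
∫_0^3 u² dx = 75/8, so ||u||_L² = 5*sqrt(6)/4.
∫_0^3 (u')² dx = 25*π^2/24, so ||u'||_L² = 5*sqrt(6)*π/12.
Ratio ||u||_L² / ||u'||_L² = 3/π.
Sharp Poincaré constant on H^1_0(0, 3) is C_P = L/π = 3/π, achieved by sin(π/3·x).
This is the k = 1 eigenfunction (up to amplitude), so the ratio equals the sharp Poincaré constant exactly.


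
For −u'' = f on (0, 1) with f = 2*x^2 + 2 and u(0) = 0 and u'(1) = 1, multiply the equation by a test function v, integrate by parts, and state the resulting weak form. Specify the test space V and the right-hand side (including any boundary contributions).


V = {v ∈ H^1(0, 1) : v(0) = 0} (test functions vanish at x = 0 where u is specified); weak form: ∫_0^1 u'v' dx = ∫_0^1 (2*x^2 + 2) v dx + v(1) for all v ∈ V.

Multiply both sides by a test function v and integrate from 0 to 1:
  ∫_0^1 −u''(x) v(x) dx = ∫_0^1 f(x) v(x) dx.
Integrate the LHS by parts once:
  ∫_0^1 −u'' v dx = −[u'(x) v(x)]_0^1 + ∫_0^1 u'(x) v'(x) dx.
Thus ∫_0^1 u'(x) v'(x) dx = ∫_0^1 f(x) v(x) dx + [u'(x) v(x)]_0^1.
Choose V so that boundary terms are either known or forced to vanish.
Mixed BC: u(0) = 0 (Dirichlet) and u'(1) = 1 (Neumann). Define V = {v ∈ H^1(0, 1) : v(0) = 0}. Then [u' v]_0^1 = u'(1)·v(1) − u'(0)·0 = v(1).
Weak formulation: find u (satisfying any essential BC) such that ∫_0^1 u'(x) v'(x) dx = ∫_0^1 f v dx + v(1) for all v ∈ V (Dirichlet at 0 absorbed into V; Neumann datum at x = 1 contributes the boundary term).
Substituting f(x) = 2*x^2 + 2, the right-hand side is ∫_0^1 (2*x^2 + 2) v dx + v(1).


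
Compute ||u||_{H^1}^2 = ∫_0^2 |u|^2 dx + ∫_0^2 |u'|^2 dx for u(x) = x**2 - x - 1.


||u||_{H^1}^2 = 32/5

The H^1 norm (squared) on an interval (0, L) is
  ||u||_{H^1}^2 = ∫_0^L u(x)^2 dx + ∫_0^L u'(x)^2 dx.
Compute u'(x) = 2*x - 1.
Then u(x)^2 = x**4 - 2*x**3 - x**2 + 2*x + 1 and u'(x)^2 = 4*x**2 - 4*x + 1.
Integrate each monomial from 0 to 2 using ∫_0^2 c·x^n dx = c·2^(n+1)/(n+1):
  ∫_0^2 u(x)^2 dx = ∫_0^2 (x^4 - 2*x^3 - x^2 + 2*x + 1) dx. Term by term:
    ∫_0^2 x^4 dx = 32/5;  ∫_0^2 -2*x^3 dx = -8;  ∫_0^2 -x^2 dx = -8/3;
    ∫_0^2 2*x dx = 4;  ∫_0^2 1 dx = 2.
  Sum: 32/5 − 8 − 8/3 + 4 + 2 = 26/15.
  ∫_0^2 u'(x)^2 dx = ∫_0^2 (4*x^2 - 4*x + 1) dx. Term by term:
    ∫_0^2 4*x^2 dx = 32/3;  ∫_0^2 -4*x dx = -8;  ∫_0^2 1 dx = 2.
  Sum: 32/3 − 8 + 2 = 14/3.
Adding: ||u||_{H^1}^2 = 26/15 + 14/3 = 32/5.


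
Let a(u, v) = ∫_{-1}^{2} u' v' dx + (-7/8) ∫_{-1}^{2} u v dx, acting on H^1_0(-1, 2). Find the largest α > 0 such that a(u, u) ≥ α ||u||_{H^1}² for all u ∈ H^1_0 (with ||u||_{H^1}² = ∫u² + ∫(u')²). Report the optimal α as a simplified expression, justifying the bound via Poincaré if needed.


α = (-63/8 + π^2)/(9 + π^2)

Coercivity of a(·,·) on H^1_0(-1, 2) means a(u, u) ≥ α ||u||_{H^1}² for every u ∈ H^1_0.
The interval has length L = 3, and Poincaré/coercivity depend only on L. Here a(u, u) = ∫(u')² + (-7/8)·∫u².
Here c = -7/8 < 0 with |c| < (π/L)² = π^2/9, so coercivity still holds. The condition a(u,u) ≥ α||u||_{H^1}² reads (1−α)∫(u')² ≥ (α−c)∫u². Any admissible α is ≤ 1 (rapidly oscillating u have ∫u²/∫(u')² → 0), and α = 1 would force 0 ≥ (1−c)∫u², impossible since c < 1; so 1−α > 0. By the sharp Poincaré inequality on H^1_0 of an interval of length L, ∫(u')² ≥ (π/L)²∫u² with equality for the first sine mode sin(π(x−x₀)/L) (x₀ the left endpoint), so the inequality holds for all u iff (1−α)(π/L)² ≥ α − c, i.e. α ≤ ((π/L)² + c)/((π/L)² + 1) = (1 + c(L/π)²)/(1 + (L/π)²). (Direct route, valid since c ≤ 0: Poincaré gives c∫u² ≥ c(L/π)²∫(u')², so a(u,u) ≥ (1 + c(L/π)²)∫(u')², while ||u||_{H^1}² ≤ (1 + (L/π)²)∫(u')²; dividing yields the same α.) With (π/L)² = π^2/9 and c = -7/8, the largest admissible constant is α = ((π/L)² + c)/((π/L)² + 1).
Simplifying, α = (-63/8 + π^2)/(9 + π^2).


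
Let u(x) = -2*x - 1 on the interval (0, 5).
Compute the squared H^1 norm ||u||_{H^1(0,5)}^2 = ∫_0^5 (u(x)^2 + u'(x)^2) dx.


||u||_{H^1}^2 = 725/3

The H^1 norm (squared) on an interval (0, L) is
  ||u||_{H^1}^2 = ∫_0^L u(x)^2 dx + ∫_0^L u'(x)^2 dx.
Compute u'(x) = -2.
Then u(x)^2 = 4*x**2 + 4*x + 1 and u'(x)^2 = 4.
Integrate each monomial from 0 to 5 using ∫_0^5 c·x^n dx = c·5^(n+1)/(n+1):
  ∫_0^5 u(x)^2 dx = ∫_0^5 (4*x^2 + 4*x + 1) dx. Term by term:
    ∫_0^5 4*x^2 dx = 500/3;  ∫_0^5 4*x dx = 50;  ∫_0^5 1 dx = 5.
  Sum: 500/3 + 50 + 5 = 665/3.
  ∫_0^5 u'(x)^2 dx = ∫_0^5 (4) dx. Term by term:
    ∫_0^5 4 dx = 20.
Adding: ||u||_{H^1}^2 = 665/3 + 20 = 725/3.


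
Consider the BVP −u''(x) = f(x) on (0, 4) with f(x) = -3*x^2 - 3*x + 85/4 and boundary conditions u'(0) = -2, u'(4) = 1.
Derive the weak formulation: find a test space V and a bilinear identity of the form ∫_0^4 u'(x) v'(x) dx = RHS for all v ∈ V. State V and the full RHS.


V = H^1(0, 4) (v unrestricted at boundary; u is determined up to an additive constant); weak form: ∫_0^4 u'v' dx = ∫_0^4 (-3*x^2 - 3*x + 85/4) v dx + v(4) + 2·v(0) for all v ∈ V.

Multiply both sides by a test function v and integrate from 0 to 4:
  ∫_0^4 −u''(x) v(x) dx = ∫_0^4 f(x) v(x) dx.
Integrate the LHS by parts once:
  ∫_0^4 −u'' v dx = −[u'(x) v(x)]_0^4 + ∫_0^4 u'(x) v'(x) dx.
Thus ∫_0^4 u'(x) v'(x) dx = ∫_0^4 f(x) v(x) dx + [u'(x) v(x)]_0^4.
Choose V so that boundary terms are either known or forced to vanish.
u has inhomogeneous Neumann u'(0) = -2, u'(4) = 1. [u' v]_0^4 = (1)·v(4) − (-2)·v(0) = v(4) + 2·v(0). Take V = H^1(0, 4); boundary term becomes part of RHS.
Weak formulation: find u (satisfying any essential BC) such that ∫_0^4 u'(x) v'(x) dx = ∫_0^4 f v dx + v(4) + 2·v(0) for all v ∈ V (Neumann data are natural BCs: they enter the RHS as boundary terms).
Substituting f(x) = -3*x^2 - 3*x + 85/4, the right-hand side is ∫_0^4 (-3*x^2 - 3*x + 85/4) v dx + v(4) + 2·v(0).
Compatibility check (pure Neumann): taking v ≡ 1 ∈ V gives 0 = ∫_0^4 f dx + (1) − (-2), i.e. ∫_0^4 f dx must equal u'(0) − u'(4) = -3. Indeed ∫_0^4 (-3*x^2 - 3*x + 85/4) dx = -3, so the data are compatible. The solution is then unique only up to an additive constant (fix it e.g. by requiring ∫_0^4 u dx = 0).


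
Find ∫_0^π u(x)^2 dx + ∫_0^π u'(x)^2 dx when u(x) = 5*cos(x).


||u||_{H^1(0,π)}^2 = 25*π

u'(x) = -5*sin(x).
Expand u² and (u')² and integrate term by term on (0, π), using: for integers n ≥ 1, ∫_0^π sin²(nx) dx = ∫_0^π cos²(nx) dx = π/2; for n ≠ n', ∫_0^π sin(nx)sin(n'x) dx = ∫_0^π cos(nx)cos(n'x) dx = 0; and by product-to-sum, ∫_0^π sin(nx)cos(n'x) dx = ½∫_0^π [sin((n+n')x) + sin((n−n')x)] dx, which is 0 when n+n' is even and 2n/(n²−n'²) when n+n' is odd (it need not vanish on (0, π)).
  u² squared terms: (5)²·∫cos(x)² dx = 25·π/2 = 25*π/2.
  So ∫_0^π u² dx = 25*π/2.
  (u')² squared terms: (-5)²·∫sin(x)² dx = 25·π/2 = 25*π/2.
  So ∫_0^π (u')² dx = 25*π/2.
||u||_{H^1}^2 = (25*π/2) + (25*π/2) = 25*π.
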